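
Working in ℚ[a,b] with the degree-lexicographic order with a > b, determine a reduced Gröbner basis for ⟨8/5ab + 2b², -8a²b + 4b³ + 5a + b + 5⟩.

G = {b³ - 10/17a - 2/17b - 10/17, a² - 25/16b² + a + 5/4b, ab + 5/4b²}

Buchberger's algorithm terminates because the ascending chain of leading-term ideals stabilizes.

f_1 = 8/5ab + 2b², LT = ab.
f_2 = -8a²b + 4b³ + 5a + b + 5, LT = a²b.

S(f_1,f_2): lcm = a²b. S = 5/4ab² + ½b³ + ⅝a + ⅛b + ⅝.
  leading term ab²: subtract (25/32b)·f_1 from 5/4ab² + ½b³ + ⅝a + ⅛b + ⅝ → -17/16b³ + ⅝a + ⅛b + ⅝
  leading term b³: no divisor's leading term divides it; move -17/16b³ to the remainder.
  leading term a: no divisor's leading term divides it; move ⅝a to the remainder.
  leading term b: no divisor's leading term divides it; move ⅛b to the remainder.
  leading term 1: no divisor's leading term divides it; move ⅝ to the remainder.
  remainder -17/16b³ + ⅝a + ⅛b + ⅝ ≠ 0; add g_3 = -17/16b³ + ⅝a + ⅛b + ⅝ to the basis.

S(f_1,g_3): lcm = ab³. S = 5/4b⁴ + 10/17a² + 2/17ab + 10/17a.
  leading term b⁴: subtract (-20/17b)·g_3 from 5/4b⁴ + 10/17a² + 2/17ab + 10/17a → 10/17a² + 29/34ab + 5/34b² + 10/17a + 25/34b
  leading term a²: no divisor's leading term divides it; move 10/17a² to the remainder.
  leading term ab: subtract (145/272)·f_1 from 29/34ab + 5/34b² + 10/17a + 25/34b → -125/136b² + 10/17a + 25/34b
  leading term b²: no divisor's leading term divides it; move -125/136b² to the remainder.
  leading term a: no divisor's leading term divides it; move 10/17a to the remainder.
  leading term b: no divisor's leading term divides it; move 25/34b to the remainder.
  remainder 10/17a² - 125/136b² + 10/17a + 25/34b ≠ 0; add g_4 = 10/17a² - 125/136b² + 10/17a + 25/34b to the basis.

S(f_2,g_3): lcm = a²b³. S = -½b⁵ + 10/17a³ + 2/17a²b - ⅝ab² - ⅛b³ + 10/17a² - ⅝b².
  leading term b⁵: subtract (8/17b²)·g_3 from -½b⁵ + 10/17a³ + 2/17a²b - ⅝ab² - ⅛b³ + 10/17a² - ⅝b² → 10/17a³ + 2/17a²b - 125/136ab² - 25/136b³ + 10/17a² - 125/136b²
  leading term a³: subtract (a)·g_4 from 10/17a³ + 2/17a²b - 125/136ab² - 25/136b³ + 10/17a² - 125/136b² → 2/17a²b - 25/136b³ - 25/34ab - 125/136b²
  leading term a²b: subtract (5/68a)·f_1 from 2/17a²b - 25/136b³ - 25/34ab - 125/136b² → -5/34ab² - 25/136b³ - 25/34ab - 125/136b²
  leading term ab²: subtract (-25/272b)·f_1 from -5/34ab² - 25/136b³ - 25/34ab - 125/136b² → -25/34ab - 125/136b²
  leading term ab: subtract (-125/272)·f_1 from -25/34ab - 125/136b² → 0
  remainder 0.

S(f_1,g_4): lcm = a²b. S = 5/4ab² + 25/16b³ - ab - 5/4b².
  leading term ab²: subtract (25/32b)·f_1 from 5/4ab² + 25/16b³ - ab - 5/4b² → -ab - 5/4b²
  leading term ab: subtract (-⅝)·f_1 from -ab - 5/4b² → 0
  remainder 0.

S(f_2,g_4): lcm = a²b. S = 17/16b³ - ab - 5/4b² - ⅝a - ⅛b - ⅝.
  leading term b³: subtract (-1)·g_3 from 17/16b³ - ab - 5/4b² - ⅝a - ⅛b - ⅝ → -ab - 5/4b²
  leading term ab: subtract (-⅝)·f_1 from -ab - 5/4b² → 0
  remainder 0.

S(g_3,g_4): leading monomials are coprime, so the S-polynomial reduces to 0 (Buchberger's first criterion).
Every S-polynomial of the final basis reduces to 0, so we have a Gröbner basis.
Inter-reduce: drop elements whose leading term is divisible by another's, tail-reduce, and make monic.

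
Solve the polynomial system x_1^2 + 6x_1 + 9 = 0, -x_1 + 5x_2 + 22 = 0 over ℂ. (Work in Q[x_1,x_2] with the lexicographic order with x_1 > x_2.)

Compute a lex Gröbner basis by Buchberger's algorithm.
f_1 = x_1^2 + 6x_1 + 9, LT = x_1^2.
f_2 = -x_1 + 5x_2 + 22, LT = x_1.

S(f_1,f_2): lcm = x_1^2. S = 5x_1x_2 + 28x_1 + 9.
  leading term x_1x_2: subtract (-5x_2)·f_2 from 5x_1x_2 + 28x_1 + 9 → 28x_1 + 25x_2^2 + 110x_2 + 9
  leading term x_1: subtract (-28)·f_2 from 28x_1 + 25x_2^2 + 110x_2 + 9 → 25x_2^2 + 250x_2 + 625
  leading term x_2^2: no divisor's leading term divides it; move 25x_2^2 to the remainder.
  leading term x_2: no divisor's leading term divides it; move 250x_2 to the remainder.
  leading term 1: no divisor's leading term divides it; move 625 to the remainder.
  remainder 25x_2^2 + 250x_2 + 625 ≠ 0; add h_3 = 25x_2^2 + 250x_2 + 625 to the basis.

S(f_1,h_3): leading monomials are coprime, so the S-polynomial reduces to 0 (Buchberger's first criterion).
S(f_2,h_3): leading monomials are coprime, so the S-polynomial reduces to 0 (Buchberger's first criterion).
Every S-polynomial of the final basis reduces to 0, so we have a Gröbner basis.
Inter-reduce: drop elements whose leading term is divisible by another's, tail-reduce, and make monic.
Reduced Gröbner basis: {x_1 - 5x_2 - 22, x_2^2 + 10x_2 + 25}.

A lex Gröbner basis eliminates variables successively. Here x_2^2 + 10x_2 + 25 depends only on x_2, with roots {-5}; lifting each root through the earlier basis elements recovers the full solutions.
  x_2 = -5: the earlier basis element becomes x_1 + 3 = 0, giving x_1 = -3 — point (-3, -5).
Substituting each solution back into the original system confirms all equations vanish.

{(-3, -5)}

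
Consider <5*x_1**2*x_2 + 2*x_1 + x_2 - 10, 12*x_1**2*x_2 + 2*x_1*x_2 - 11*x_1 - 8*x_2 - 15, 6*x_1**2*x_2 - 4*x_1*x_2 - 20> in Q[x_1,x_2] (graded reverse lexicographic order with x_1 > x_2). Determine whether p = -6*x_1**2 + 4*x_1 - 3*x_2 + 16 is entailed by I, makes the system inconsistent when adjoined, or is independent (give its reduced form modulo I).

-6*x_1**2 + 4*x_1 - 3*x_2 + 16 lies in I (it reduces to 0).

First compute the reduced Gröbner basis of I by Buchberger's algorithm.
f_1 = 5*x_1**2*x_2 + 2*x_1 + x_2 - 10, LT = x_1**2*x_2.
f_2 = 12*x_1**2*x_2 + 2*x_1*x_2 - 11*x_1 - 8*x_2 - 15, LT = x_1**2*x_2.
f_3 = 6*x_1**2*x_2 - 4*x_1*x_2 - 20, LT = x_1**2*x_2.

S(f_1,f_2): lcm = x_1**2*x_2. S = -1/6*x_1*x_2 + 79/60*x_1 + 13/15*x_2 - 3/4.
  leading term x_1*x_2: no divisor's leading term divides it; move -1/6*x_1*x_2 to the remainder.
  leading term x_1: no divisor's leading term divides it; move 79/60*x_1 to the remainder.
  leading term x_2: no divisor's leading term divides it; move 13/15*x_2 to the remainder.
  leading term 1: no divisor's leading term divides it; move -3/4 to the remainder.
  remainder -1/6*x_1*x_2 + 79/60*x_1 + 13/15*x_2 - 3/4 ≠ 0; add h_4 = -1/6*x_1*x_2 + 79/60*x_1 + 13/15*x_2 - 3/4 to the basis.

S(f_1,f_3): lcm = x_1**2*x_2. S = 2/3*x_1*x_2 + 2/5*x_1 + 1/5*x_2 + 4/3.
  leading term x_1*x_2: subtract (-4)·h_4 from 2/3*x_1*x_2 + 2/5*x_1 + 1/5*x_2 + 4/3 → 17/3*x_1 + 11/3*x_2 - 5/3
  leading term x_1: no divisor's leading term divides it; move 17/3*x_1 to the remainder.
  leading term x_2: no divisor's leading term divides it; move 11/3*x_2 to the remainder.
  leading term 1: no divisor's leading term divides it; move -5/3 to the remainder.
  remainder 17/3*x_1 + 11/3*x_2 - 5/3 ≠ 0; add h_5 = 17/3*x_1 + 11/3*x_2 - 5/3 to the basis.

S(f_1,h_4): lcm = x_1**2*x_2. S = 79/10*x_1**2 + 26/5*x_1*x_2 - 41/10*x_1 + 1/5*x_2 - 2.
  leading term x_1**2: subtract (237/170*x_1)·h_5 from 79/10*x_1**2 + 26/5*x_1*x_2 - 41/10*x_1 + 1/5*x_2 - 2 → 3/34*x_1*x_2 - 151/85*x_1 + 1/5*x_2 - 2
  leading term x_1*x_2: subtract (-9/17)·h_4 from 3/34*x_1*x_2 - 151/85*x_1 + 1/5*x_2 - 2 → -367/340*x_1 + 56/85*x_2 - 163/68
  leading term x_1: subtract (-1101/5780)·h_5 from -367/340*x_1 + 56/85*x_2 - 163/68 → 1569/1156*x_2 - 1569/578
  leading term x_2: no divisor's leading term divides it; move 1569/1156*x_2 to the remainder.
  leading term 1: no divisor's leading term divides it; move -1569/578 to the remainder.
  remainder 1569/1156*x_2 - 1569/578 ≠ 0; add h_6 = 1569/1156*x_2 - 1569/578 to the basis.

The other S-polynomials (S(f_2,f_3), S(f_2,h_4), S(f_3,h_4), S(f_1,h_5), S(f_2,h_5), S(f_3,h_5), S(h_4,h_5), S(f_1,h_6), S(f_2,h_6), S(f_3,h_6), S(h_4,h_6), S(h_5,h_6)) all reduce to 0 modulo the current basis, so we have a Gröbner basis.
Inter-reduce: drop elements whose leading term is divisible by another's, tail-reduce, and make monic.
Reduced Gröbner basis: {x_1 + 1, x_2 - 2}.
Label its elements g_1 = x_1 + 1, g_2 = x_2 - 2.

Reduce p = -6*x_1**2 + 4*x_1 - 3*x_2 + 16 modulo G:
  leading term x_1**2: subtract (-6*x_1)·g_1 from -6*x_1**2 + 4*x_1 - 3*x_2 + 16 → 10*x_1 - 3*x_2 + 16
  leading term x_1: subtract (10)·g_1 from 10*x_1 - 3*x_2 + 16 → -3*x_2 + 6
  leading term x_2: subtract (-3)·g_2 from -3*x_2 + 6 → 0
  normal form = 0.
Since the normal form is 0, p ∈ I.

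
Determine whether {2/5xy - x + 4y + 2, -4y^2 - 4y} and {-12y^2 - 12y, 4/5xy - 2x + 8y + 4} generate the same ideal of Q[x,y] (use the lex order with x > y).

Yes, the ideals are equal.

For a fixed monomial order, each ideal has a unique reduced Gröbner basis; comparing bases decides equality.
Buchberger on the first generating set:
f_1 = 2/5xy - x + 4y + 2, LT = xy.
f_2 = -4y^2 - 4y, LT = y^2.

S(f_1,f_2): lcm = xy^2. S = -7/2xy + 10y^2 + 5y.
  reduce S modulo (f_1, f_2):
  remainder -35/4x + 30y + 35/2 ≠ 0; add g_3 = -35/4x + 30y + 35/2 to the basis.

The other S-polynomials (S(f_1,g_3), S(f_2,g_3)) all reduce to 0 modulo the current basis, so we have a Gröbner basis.
Inter-reduce: drop elements whose leading term is divisible by another's, tail-reduce, and make monic.
Reduced Gröbner basis: {x - 24/7y - 2, y^2 + y}.

Buchberger on the second generating set:
h_1 = -12y^2 - 12y, LT = y^2.
h_2 = 4/5xy - 2x + 8y + 4, LT = xy.

S(h_1,h_2): lcm = xy^2. S = 7/2xy - 10y^2 - 5y.
  reduce S modulo (h_1, h_2):
  remainder 35/4x - 30y - 35/2 ≠ 0; add k_3 = 35/4x - 30y - 35/2 to the basis.

The other S-polynomials (S(h_1,k_3), S(h_2,k_3)) all reduce to 0 modulo the current basis, so we have a Gröbner basis.
Inter-reduce: drop elements whose leading term is divisible by another's, tail-reduce, and make monic.
Reduced Gröbner basis: {x - 24/7y - 2, y^2 + y}.

Same reduced basis, so the two generating sets span the same ideal.
The choice of monomial ordering does not affect the verdict — as long as both bases are computed under the same ordering, their equality decides ideal equality.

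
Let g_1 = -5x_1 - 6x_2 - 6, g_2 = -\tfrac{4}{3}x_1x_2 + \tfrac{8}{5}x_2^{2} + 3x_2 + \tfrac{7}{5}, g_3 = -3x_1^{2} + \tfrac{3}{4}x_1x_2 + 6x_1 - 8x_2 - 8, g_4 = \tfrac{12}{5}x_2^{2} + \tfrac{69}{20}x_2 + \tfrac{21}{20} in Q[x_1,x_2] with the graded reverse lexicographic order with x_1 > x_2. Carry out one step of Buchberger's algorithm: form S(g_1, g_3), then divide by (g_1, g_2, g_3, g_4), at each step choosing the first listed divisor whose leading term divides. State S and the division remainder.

lcm(LM(g_1), LM(g_3)) = x_1^{2}.
S = (lcm/LT(g_1))·g_1 − (lcm/LT(g_3))·g_3 = \tfrac{29}{20}x_1x_2 + \tfrac{16}{5}x_1 - \tfrac{8}{3}x_2 - \tfrac{8}{3}.
Reduce S modulo (g_1, g_2, g_3, g_4) in that order:
  leading term x_1x_2: subtract (-\tfrac{29}{100}x_2)·g_1 from \tfrac{29}{20}x_1x_2 + \tfrac{16}{5}x_1 - \tfrac{8}{3}x_2 - \tfrac{8}{3} → -\tfrac{87}{50}x_2^{2} + \tfrac{16}{5}x_1 - \tfrac{661}{150}x_2 - \tfrac{8}{3}
  leading term x_2^{2}: subtract (-\tfrac{29}{40})·g_4 from -\tfrac{87}{50}x_2^{2} + \tfrac{16}{5}x_1 - \tfrac{661}{150}x_2 - \tfrac{8}{3} → \tfrac{16}{5}x_1 - \tfrac{4573}{2400}x_2 - \tfrac{4573}{2400}
  leading term x_1: subtract (-\tfrac{16}{25})·g_1 from \tfrac{16}{5}x_1 - \tfrac{4573}{2400}x_2 - \tfrac{4573}{2400} → -\tfrac{13789}{2400}x_2 - \tfrac{13789}{2400}
  leading term x_2: no divisor's leading term divides it; move -\tfrac{13789}{2400}x_2 to the remainder.
  leading term 1: no divisor's leading term divides it; move -\tfrac{13789}{2400} to the remainder.
The remainder -\tfrac{13789}{2400}x_2 - \tfrac{13789}{2400} is nonzero, so it would be added as the next basis element.

S(g_1, g_3) = \tfrac{29}{20}x_1x_2 + \tfrac{16}{5}x_1 - \tfrac{8}{3}x_2 - \tfrac{8}{3}; remainder on division = -\tfrac{13789}{2400}x_2 - \tfrac{13789}{2400}.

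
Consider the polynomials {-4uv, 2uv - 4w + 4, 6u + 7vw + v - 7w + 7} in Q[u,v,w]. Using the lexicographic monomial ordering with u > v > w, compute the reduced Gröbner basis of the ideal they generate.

f_1 = -4uv, LT = uv.
f_2 = 2uv - 4w + 4, LT = uv.
f_3 = 6u + 7vw + v - 7w + 7, LT = u.

S(f_1,f_2): lcm = uv. S = 2w - 2.
  leading term w: no divisor's leading term divides it; move 2w to the remainder.
  leading term 1: no divisor's leading term divides it; move -2 to the remainder.
  remainder 2w - 2 ≠ 0; add g_4 = 2w - 2 to the basis.

S(f_1,f_3): lcm = uv. S = -7/6v^2w - 1/6v^2 + 7/6vw - 7/6v.
  leading term v^2w: subtract (-7/12v^2)·g_4 from -7/6v^2w - 1/6v^2 + 7/6vw - 7/6v → -4/3v^2 + 7/6vw - 7/6v
  leading term v^2: no divisor's leading term divides it; move -4/3v^2 to the remainder.
  leading term vw: subtract (7/12v)·g_4 from 7/6vw - 7/6v → 0
  remainder -4/3v^2 ≠ 0; add g_5 = -4/3v^2 to the basis.

S(f_2,f_3): lcm = uv. S = -7/6v^2w - 1/6v^2 + 7/6vw - 7/6v - 2w + 2.
  leading term v^2w: subtract (-7/12v^2)·g_4 from -7/6v^2w - 1/6v^2 + 7/6vw - 7/6v - 2w + 2 → -4/3v^2 + 7/6vw - 7/6v - 2w + 2
  leading term v^2: subtract (1)·g_5 from -4/3v^2 + 7/6vw - 7/6v - 2w + 2 → 7/6vw - 7/6v - 2w + 2
  leading term vw: subtract (7/12v)·g_4 from 7/6vw - 7/6v - 2w + 2 → -2w + 2
  leading term w: subtract (-1)·g_4 from -2w + 2 → 0
  remainder 0.

S(f_1,g_4): leading monomials are coprime, so the S-polynomial reduces to 0 (Buchberger's first criterion).
S(f_2,g_4): leading monomials are coprime, so the S-polynomial reduces to 0 (Buchberger's first criterion).
S(f_3,g_4): leading monomials are coprime, so the S-polynomial reduces to 0 (Buchberger's first criterion).
S(f_1,g_5): lcm = uv^2. S = 0.
  remainder 0.

S(f_2,g_5): lcm = uv^2. S = -2vw + 2v.
  leading term vw: subtract (-v)·g_4 from -2vw + 2v → 0
  remainder 0.

S(f_3,g_5): leading monomials are coprime, so the S-polynomial reduces to 0 (Buchberger's first criterion).
S(g_4,g_5): leading monomials are coprime, so the S-polynomial reduces to 0 (Buchberger's first criterion).
Every S-polynomial of the final basis reduces to 0, so we have a Gröbner basis.
Inter-reduce: drop elements whose leading term is divisible by another's, tail-reduce, and make monic.

G = {u + 4/3v, v^2, w - 1}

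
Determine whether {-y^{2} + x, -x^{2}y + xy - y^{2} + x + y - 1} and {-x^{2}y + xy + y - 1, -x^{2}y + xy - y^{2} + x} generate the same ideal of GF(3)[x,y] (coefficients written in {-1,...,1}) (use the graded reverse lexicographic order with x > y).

No, the ideals differ.

Two ideals are equal iff their reduced Gröbner bases coincide (the reduced basis is unique for a fixed ordering).
Buchberger on the first generating set:
f_1 = -y^{2} + x, LT = y^{2}.
f_2 = -x^{2}y + xy - y^{2} + x + y - 1, LT = x^{2}y.

S(f_1,f_2): lcm = x^{2}y^{2}. S = -x^{3} + xy^{2} - y^{3} + xy + y^{2} - y.
  leading term x^{3}: no divisor's leading term divides it; move -x^{3} to the remainder.
  leading term xy^{2}: subtract (-x)·f_1 from xy^{2} - y^{3} + xy + y^{2} - y → -y^{3} + x^{2} + xy + y^{2} - y
  leading term y^{3}: subtract (y)·f_1 from -y^{3} + x^{2} + xy + y^{2} - y → x^{2} + y^{2} - y
  leading term x^{2}: no divisor's leading term divides it; move x^{2} to the remainder.
  leading term y^{2}: subtract (-1)·f_1 from y^{2} - y → x - y
  leading term x: no divisor's leading term divides it; move x to the remainder.
  leading term y: no divisor's leading term divides it; move -y to the remainder.
  remainder -x^{3} + x^{2} + x - y ≠ 0; add g_3 = -x^{3} + x^{2} + x - y to the basis.

The other S-polynomials (S(f_1,g_3), S(f_2,g_3)) all reduce to 0 modulo the current basis, so we have a Gröbner basis.
Inter-reduce: drop elements whose leading term is divisible by another's, tail-reduce, and make monic.
Reduced Gröbner basis: {x^{3} - x^{2} - x + y, x^{2}y - xy - y + 1, y^{2} - x}.

Buchberger on the second generating set:
h_1 = -x^{2}y + xy + y - 1, LT = x^{2}y.
h_2 = -x^{2}y + xy - y^{2} + x, LT = x^{2}y.

S(h_1,h_2): lcm = x^{2}y. S = -y^{2} + x - y + 1.
  leading term y^{2}: no divisor's leading term divides it; move -y^{2} to the remainder.
  leading term x: no divisor's leading term divides it; move x to the remainder.
  leading term y: no divisor's leading term divides it; move -y to the remainder.
  leading term 1: no divisor's leading term divides it; move 1 to the remainder.
  remainder -y^{2} + x - y + 1 ≠ 0; add k_3 = -y^{2} + x - y + 1 to the basis.

S(h_1,k_3): lcm = x^{2}y^{2}. S = x^{3} - x^{2}y - xy^{2} + x^{2} - y^{2} + y.
  leading term x^{3}: no divisor's leading term divides it; move x^{3} to the remainder.
  leading term x^{2}y: subtract (1)·h_1 from -x^{2}y - xy^{2} + x^{2} - y^{2} + y → -xy^{2} + x^{2} - xy - y^{2} + 1
  leading term xy^{2}: subtract (x)·k_3 from -xy^{2} + x^{2} - xy - y^{2} + 1 → -y^{2} - x + 1
  leading term y^{2}: subtract (1)·k_3 from -y^{2} - x + 1 → x + y
  leading term x: no divisor's leading term divides it; move x to the remainder.
  leading term y: no divisor's leading term divides it; move y to the remainder.
  remainder x^{3} + x + y ≠ 0; add k_4 = x^{3} + x + y to the basis.

The other S-polynomials (S(h_2,k_3), S(h_1,k_4), S(h_2,k_4), S(k_3,k_4)) all reduce to 0 modulo the current basis, so we have a Gröbner basis.
Inter-reduce: drop elements whose leading term is divisible by another's, tail-reduce, and make monic.
Reduced Gröbner basis: {x^{3} + x + y, x^{2}y - xy - y + 1, y^{2} - x + y - 1}.

Since the reduced bases disagree, the two ideals are not the same.
The choice of monomial ordering does not affect the verdict — as long as both bases are computed under the same ordering, their equality decides ideal equality.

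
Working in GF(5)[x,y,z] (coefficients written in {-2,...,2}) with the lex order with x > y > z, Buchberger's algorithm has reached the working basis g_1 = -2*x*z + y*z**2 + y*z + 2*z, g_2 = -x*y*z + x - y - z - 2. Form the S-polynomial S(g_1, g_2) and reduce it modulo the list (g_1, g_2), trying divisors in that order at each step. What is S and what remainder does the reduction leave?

lcm(LM(g_1), LM(g_2)) = x*y*z.
S = (lcm/LT(g_1))·g_1 − (lcm/LT(g_2))·g_2 = x + 2*y**2*z**2 + 2*y**2*z - y*z - y - z - 2.
Reduce S modulo (g_1, g_2) in that order:
  leading term x: no divisor's leading term divides it; move x to the remainder.
  leading term y**2*z**2: no divisor's leading term divides it; move 2*y**2*z**2 to the remainder.
  leading term y**2*z: no divisor's leading term divides it; move 2*y**2*z to the remainder.
  leading term y*z: no divisor's leading term divides it; move -y*z to the remainder.
  leading term y: no divisor's leading term divides it; move -y to the remainder.
  leading term z: no divisor's leading term divides it; move -z to the remainder.
  leading term 1: no divisor's leading term divides it; move -2 to the remainder.
The remainder x + 2*y**2*z**2 + 2*y**2*z - y*z - y - z - 2 is nonzero, so it would be added as the next basis element.
This is the inner loop of Buchberger's algorithm — each nonzero remainder becomes a new basis element.

S(g_1, g_2) = x + 2*y**2*z**2 + 2*y**2*z - y*z - y - z - 2; remainder on division = x + 2*y**2*z**2 + 2*y**2*z - y*z - y - z - 2.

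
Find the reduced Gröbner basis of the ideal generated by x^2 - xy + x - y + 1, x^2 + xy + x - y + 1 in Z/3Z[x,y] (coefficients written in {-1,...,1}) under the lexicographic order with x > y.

G = {x^2 + x - y + 1, xy, y^2 - y}

f_1 = x^2 - xy + x - y + 1, LT = x^2.
f_2 = x^2 + xy + x - y + 1, LT = x^2.

S(f_1,f_2): lcm = x^2. S = xy.
  reduce S modulo (f_1, f_2):
  remainder xy ≠ 0; add g_3 = xy to the basis.

S(f_1,g_3): lcm = x^2y. S = -xy^2 + xy - y^2 + y.
  reduce S modulo (f_1, f_2, g_3):
  remainder -y^2 + y ≠ 0; add g_4 = -y^2 + y to the basis.

The other S-polynomials (S(f_2,g_3), S(f_1,g_4), S(f_2,g_4), S(g_3,g_4)) all reduce to 0 modulo the current basis, so we have a Gröbner basis.
Inter-reduce: drop elements whose leading term is divisible by another's, tail-reduce, and make monic.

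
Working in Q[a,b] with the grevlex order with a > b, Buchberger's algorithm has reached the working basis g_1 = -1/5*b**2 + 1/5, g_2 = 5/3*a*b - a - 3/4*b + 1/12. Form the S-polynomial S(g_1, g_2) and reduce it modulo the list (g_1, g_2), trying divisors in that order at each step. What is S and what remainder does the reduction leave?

S(g_1, g_2) = 3/5*a*b + 9/20*b**2 - a - 1/20*b; remainder on division = -16/25*a + 11/50*b + 21/50.

lcm(LM(g_1), LM(g_2)) = a*b**2.
S = (lcm/LT(g_1))·g_1 − (lcm/LT(g_2))·g_2 = 3/5*a*b + 9/20*b**2 - a - 1/20*b.
Reduce S modulo (g_1, g_2) in that order:
  leading term a*b: subtract (9/25)·g_2 from 3/5*a*b + 9/20*b**2 - a - 1/20*b → 9/20*b**2 - 16/25*a + 11/50*b - 3/100
  leading term b**2: subtract (-9/4)·g_1 from 9/20*b**2 - 16/25*a + 11/50*b - 3/100 → -16/25*a + 11/50*b + 21/50
  leading term a: no divisor's leading term divides it; move -16/25*a to the remainder.
  leading term b: no divisor's leading term divides it; move 11/50*b to the remainder.
  leading term 1: no divisor's leading term divides it; move 21/50 to the remainder.
The remainder -16/25*a + 11/50*b + 21/50 is nonzero, so it would be added as the next basis element.
An S-polynomial is built so that the two leading terms cancel; whether anything survives reduction is exactly the Gröbner-basis criterion.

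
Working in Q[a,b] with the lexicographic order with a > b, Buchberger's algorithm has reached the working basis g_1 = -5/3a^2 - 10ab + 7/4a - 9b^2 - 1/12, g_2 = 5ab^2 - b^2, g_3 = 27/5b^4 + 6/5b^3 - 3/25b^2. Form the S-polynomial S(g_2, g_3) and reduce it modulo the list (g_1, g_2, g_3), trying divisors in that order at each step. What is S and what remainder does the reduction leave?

lcm(LM(g_2), LM(g_3)) = ab^4.
S = (lcm/LT(g_2))·g_2 − (lcm/LT(g_3))·g_3 = -2/9ab^3 + 1/45ab^2 - 1/5b^4.
Reduce S modulo (g_1, g_2, g_3) in that order:
  leading term ab^3: subtract (-2/45b)·g_2 from -2/9ab^3 + 1/45ab^2 - 1/5b^4 → 1/45ab^2 - 1/5b^4 - 2/45b^3
  leading term ab^2: subtract (1/225)·g_2 from 1/45ab^2 - 1/5b^4 - 2/45b^3 → -1/5b^4 - 2/45b^3 + 1/225b^2
  leading term b^4: subtract (-1/27)·g_3 from -1/5b^4 - 2/45b^3 + 1/225b^2 → 0
The remainder is 0, so this S-polynomial contributes no new basis element.
This is the inner loop of Buchberger's algorithm — each nonzero remainder becomes a new basis element.

S(g_2, g_3) = -2/9ab^3 + 1/45ab^2 - 1/5b^4; remainder on division = 0.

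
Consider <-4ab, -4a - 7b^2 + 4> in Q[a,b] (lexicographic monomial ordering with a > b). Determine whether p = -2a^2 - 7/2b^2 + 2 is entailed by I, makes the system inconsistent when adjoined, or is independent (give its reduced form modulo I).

-2a^2 - 7/2b^2 + 2 lies in I (it reduces to 0).

First compute the reduced Gröbner basis of I by Buchberger's algorithm.
f_1 = -4ab, LT = ab.
f_2 = -4a - 7b^2 + 4, LT = a.

S(f_1,f_2): lcm = ab. S = -7/4b^3 + b.
  reduce S modulo (f_1, f_2):
  remainder -7/4b^3 + b ≠ 0; add h_3 = -7/4b^3 + b to the basis.

The other S-polynomials (S(f_1,h_3), S(f_2,h_3)) all reduce to 0 modulo the current basis, so we have a Gröbner basis.
Inter-reduce: drop elements whose leading term is divisible by another's, tail-reduce, and make monic.
Reduced Gröbner basis: {a + 7/4b^2 - 1, b^3 - 4/7b}.
Label its elements g_1 = a + 7/4b^2 - 1, g_2 = b^3 - 4/7b.

Reduce p = -2a^2 - 7/2b^2 + 2 modulo G:
  leading term a^2: subtract (-2a)·g_1 from -2a^2 - 7/2b^2 + 2 → 7/2ab^2 - 2a - 7/2b^2 + 2
  leading term ab^2: subtract (7/2b^2)·g_1 from 7/2ab^2 - 2a - 7/2b^2 + 2 → -2a - 49/8b^4 + 2
  leading term a: subtract (-2)·g_1 from -2a - 49/8b^4 + 2 → -49/8b^4 + 7/2b^2
  leading term b^4: subtract (-49/8b)·g_2 from -49/8b^4 + 7/2b^2 → 0
  normal form = 0.
Since the normal form is 0, p ∈ I.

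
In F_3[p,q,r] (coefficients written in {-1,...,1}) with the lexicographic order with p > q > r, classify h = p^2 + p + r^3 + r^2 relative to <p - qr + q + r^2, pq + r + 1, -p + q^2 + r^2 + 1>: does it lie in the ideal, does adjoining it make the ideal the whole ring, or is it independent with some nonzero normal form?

First compute the reduced Gröbner basis of I by Buchberger's algorithm.
f_1 = p - qr + q + r^2, LT = p.
f_2 = pq + r + 1, LT = pq.
f_3 = -p + q^2 + r^2 + 1, LT = p.

S(f_1,f_2): lcm = pq. S = -q^2r + q^2 + qr^2 - r - 1.
  leading term q^2r: no divisor's leading term divides it; move -q^2r to the remainder.
  leading term q^2: no divisor's leading term divides it; move q^2 to the remainder.
  leading term qr^2: no divisor's leading term divides it; move qr^2 to the remainder.
  leading term r: no divisor's leading term divides it; move -r to the remainder.
  leading term 1: no divisor's leading term divides it; move -1 to the remainder.
  remainder -q^2r + q^2 + qr^2 - r - 1 ≠ 0; add k_4 = -q^2r + q^2 + qr^2 - r - 1 to the basis.

S(f_1,f_3): lcm = p. S = q^2 - qr + q - r^2 + 1.
  leading term q^2: no divisor's leading term divides it; move q^2 to the remainder.
  leading term qr: no divisor's leading term divides it; move -qr to the remainder.
  leading term q: no divisor's leading term divides it; move q to the remainder.
  leading term r^2: no divisor's leading term divides it; move -r^2 to the remainder.
  leading term 1: no divisor's leading term divides it; move 1 to the remainder.
  remainder q^2 - qr + q - r^2 + 1 ≠ 0; add k_5 = q^2 - qr + q - r^2 + 1 to the basis.

S(f_2,k_5): lcm = pq^2. S = pqr - pq + pr^2 - p + qr + q.
  leading term pqr: subtract (qr)·f_1 from pqr - pq + pr^2 - p + qr + q → -pq + pr^2 - p + q^2r^2 - q^2r - qr^3 + qr + q
  leading term pq: subtract (-q)·f_1 from -pq + pr^2 - p + q^2r^2 - q^2r - qr^3 + qr + q → pr^2 - p + q^2r^2 + q^2r + q^2 - qr^3 + qr^2 + qr + q
  leading term pr^2: subtract (r^2)·f_1 from pr^2 - p + q^2r^2 + q^2r + q^2 - qr^3 + qr^2 + qr + q → -p + q^2r^2 + q^2r + q^2 + qr + q - r^4
  leading term p: subtract (-1)·f_1 from -p + q^2r^2 + q^2r + q^2 + qr + q - r^4 → q^2r^2 + q^2r + q^2 - q - r^4 + r^2
  leading term q^2r^2: subtract (-r)·k_4 from q^2r^2 + q^2r + q^2 - q - r^4 + r^2 → -q^2r + q^2 + qr^3 - q - r^4 - r
  leading term q^2r: subtract (1)·k_4 from -q^2r + q^2 + qr^3 - q - r^4 - r → qr^3 - qr^2 - q - r^4 + 1
  leading term qr^3: no divisor's leading term divides it; move qr^3 to the remainder.
  leading term qr^2: no divisor's leading term divides it; move -qr^2 to the remainder.
  leading term q: no divisor's leading term divides it; move -q to the remainder.
  leading term r^4: no divisor's leading term divides it; move -r^4 to the remainder.
  leading term 1: no divisor's leading term divides it; move 1 to the remainder.
  remainder qr^3 - qr^2 - q - r^4 + 1 ≠ 0; add k_6 = qr^3 - qr^2 - q - r^4 + 1 to the basis.

S(k_4,k_5): lcm = q^2r. S = -q^2 - qr + r^3 + 1.
  leading term q^2: subtract (-1)·k_5 from -q^2 - qr + r^3 + 1 → qr + q + r^3 - r^2 - 1
  leading term qr: no divisor's leading term divides it; move qr to the remainder.
  leading term q: no divisor's leading term divides it; move q to the remainder.
  leading term r^3: no divisor's leading term divides it; move r^3 to the remainder.
  leading term r^2: no divisor's leading term divides it; move -r^2 to the remainder.
  leading term 1: no divisor's leading term divides it; move -1 to the remainder.
  remainder qr + q + r^3 - r^2 - 1 ≠ 0; add k_7 = qr + q + r^3 - r^2 - 1 to the basis.

S(k_5,k_6): lcm = q^2r^3. S = q^2r^2 + q^2 + qr^3 - q - r^5 + r^3.
  leading term q^2r^2: subtract (-r)·k_4 from q^2r^2 + q^2 + qr^3 - q - r^5 + r^3 → q^2r + q^2 - qr^3 - q - r^5 + r^3 - r^2 - r
  leading term q^2r: subtract (-1)·k_4 from q^2r + q^2 - qr^3 - q - r^5 + r^3 - r^2 - r → -q^2 - qr^3 + qr^2 - q - r^5 + r^3 - r^2 + r - 1
  leading term q^2: subtract (-1)·k_5 from -q^2 - qr^3 + qr^2 - q - r^5 + r^3 - r^2 + r - 1 → -qr^3 + qr^2 - qr - r^5 + r^3 + r^2 + r
  leading term qr^3: subtract (-1)·k_6 from -qr^3 + qr^2 - qr - r^5 + r^3 + r^2 + r → -qr - q - r^5 - r^4 + r^3 + r^2 + r + 1
  leading term qr: subtract (-1)·k_7 from -qr - q - r^5 - r^4 + r^3 + r^2 + r + 1 → -r^5 - r^4 - r^3 + r
  leading term r^5: no divisor's leading term divides it; move -r^5 to the remainder.
  leading term r^4: no divisor's leading term divides it; move -r^4 to the remainder.
  leading term r^3: no divisor's leading term divides it; move -r^3 to the remainder.
  leading term r: no divisor's leading term divides it; move r to the remainder.
  remainder -r^5 - r^4 - r^3 + r ≠ 0; add k_8 = -r^5 - r^4 - r^3 + r to the basis.

The other S-polynomials (S(f_2,f_3), S(f_1,k_4), S(f_2,k_4), S(f_3,k_4), S(f_1,k_5), S(f_3,k_5), S(f_1,k_6), S(f_2,k_6), S(f_3,k_6), S(k_4,k_6), S(f_1,k_7), S(f_2,k_7), S(f_3,k_7), S(k_4,k_7), S(k_5,k_7), S(k_6,k_7), S(f_1,k_8), S(f_2,k_8), S(f_3,k_8), S(k_4,k_8), S(k_5,k_8), S(k_6,k_8), S(k_7,k_8)) all reduce to 0 modulo the current basis, so we have a Gröbner basis.
Inter-reduce: drop elements whose leading term is divisible by another's, tail-reduce, and make monic.
Reduced Gröbner basis: {p - q + r^3 - 1, q^2 - q + r^3 + r^2, qr + q + r^3 - r^2 - 1, r^5 + r^4 + r^3 - r}.
Label its elements g_1 = p - q + r^3 - 1, g_2 = q^2 - q + r^3 + r^2, g_3 = qr + q + r^3 - r^2 - 1, g_4 = r^5 + r^4 + r^3 - r.

Reduce h = p^2 + p + r^3 + r^2 modulo G:
  leading term p^2: subtract (p)·g_1 from p^2 + p + r^3 + r^2 → pq - pr^3 - p + r^3 + r^2
  leading term pq: subtract (q)·g_1 from pq - pr^3 - p + r^3 + r^2 → -pr^3 - p + q^2 - qr^3 + q + r^3 + r^2
  leading term pr^3: subtract (-r^3)·g_1 from -pr^3 - p + q^2 - qr^3 + q + r^3 + r^2 → -p + q^2 + qr^3 + q + r^6 + r^2
  leading term p: subtract (-1)·g_1 from -p + q^2 + qr^3 + q + r^6 + r^2 → q^2 + qr^3 + r^6 + r^3 + r^2 - 1
  leading term q^2: subtract (1)·g_2 from q^2 + qr^3 + r^6 + r^3 + r^2 - 1 → qr^3 + q + r^6 - 1
  leading term qr^3: subtract (r^2)·g_3 from qr^3 + q + r^6 - 1 → -qr^2 + q + r^6 - r^5 + r^4 + r^2 - 1
  leading term qr^2: subtract (-r)·g_3 from -qr^2 + q + r^6 - r^5 + r^4 + r^2 - 1 → qr + q + r^6 - r^5 - r^4 - r^3 + r^2 - r - 1
  leading term qr: subtract (1)·g_3 from qr + q + r^6 - r^5 - r^4 - r^3 + r^2 - r - 1 → r^6 - r^5 - r^4 + r^3 - r^2 - r
  leading term r^6: subtract (r)·g_4 from r^6 - r^5 - r^4 + r^3 - r^2 - r → r^5 + r^4 + r^3 - r
  leading term r^5: subtract (1)·g_4 from r^5 + r^4 + r^3 - r → 0
  normal form = 0.
Since the normal form is 0, h ∈ I.

p^2 + p + r^3 + r^2 lies in I (it reduces to 0).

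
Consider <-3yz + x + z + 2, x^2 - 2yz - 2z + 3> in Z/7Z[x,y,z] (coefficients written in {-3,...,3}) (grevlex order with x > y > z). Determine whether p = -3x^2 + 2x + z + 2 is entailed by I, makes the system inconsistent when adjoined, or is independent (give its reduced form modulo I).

First compute the reduced Gröbner basis of I by Buchberger's algorithm.
f_1 = -3yz + x + z + 2, LT = yz.
f_2 = x^2 - 2yz - 2z + 3, LT = x^2.

The S-polynomials (S(f_1,f_2)) all reduce to 0 modulo the current basis, so we have a Gröbner basis.
Inter-reduce: drop elements whose leading term is divisible by another's, tail-reduce, and make monic.
Reduced Gröbner basis: {x^2 - 3x + 2z - 3, yz + 2x + 2z - 3}.
Label its elements g_1 = x^2 - 3x + 2z - 3, g_2 = yz + 2x + 2z - 3.

Reduce p = -3x^2 + 2x + z + 2 modulo G:
  leading term x^2: subtract (-3)·g_1 from -3x^2 + 2x + z + 2 → 0
  normal form = 0.
Since the normal form is 0, p ∈ I.

-3x^2 + 2x + z + 2 lies in I (it reduces to 0).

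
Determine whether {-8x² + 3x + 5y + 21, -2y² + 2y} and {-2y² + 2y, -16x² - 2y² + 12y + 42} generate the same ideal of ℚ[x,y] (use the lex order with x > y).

No, the ideals differ.

Since reduced Gröbner bases are canonical representatives of ideals under a given ordering, it suffices to compute and compare them.
Buchberger on the first generating set:
f_1 = -8x² + 3x + 5y + 21, LT = x².
f_2 = -2y² + 2y, LT = y².

The S-polynomials (S(f_1,f_2)) all reduce to 0 modulo the current basis, so we have a Gröbner basis.
Inter-reduce: drop elements whose leading term is divisible by another's, tail-reduce, and make monic.
Reduced Gröbner basis: {x² - ⅜x - ⅝y - 21/8, y² - y}.

Buchberger on the second generating set:
h_1 = -2y² + 2y, LT = y².
h_2 = -16x² - 2y² + 12y + 42, LT = x².

The S-polynomials (S(h_1,h_2)) all reduce to 0 modulo the current basis, so we have a Gröbner basis.
Inter-reduce: drop elements whose leading term is divisible by another's, tail-reduce, and make monic.
Reduced Gröbner basis: {x² - ⅝y - 21/8, y² - y}.

Since the reduced bases disagree, the two ideals are not the same.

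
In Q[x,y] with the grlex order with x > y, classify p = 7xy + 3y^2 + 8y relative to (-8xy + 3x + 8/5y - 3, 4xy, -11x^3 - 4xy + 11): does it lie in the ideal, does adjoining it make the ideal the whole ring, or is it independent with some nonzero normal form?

7xy + 3y^2 + 8y lies in I (it reduces to 0).

First compute the reduced Gröbner basis of I by Buchberger's algorithm.
f_1 = -8xy + 3x + 8/5y - 3, LT = xy.
f_2 = 4xy, LT = xy.
f_3 = -11x^3 - 4xy + 11, LT = x^3.

S(f_1,f_2): lcm = xy. S = -3/8x - 1/5y + 3/8.
  leading term x: no divisor's leading term divides it; move -3/8x to the remainder.
  leading term y: no divisor's leading term divides it; move -1/5y to the remainder.
  leading term 1: no divisor's leading term divides it; move 3/8 to the remainder.
  remainder -3/8x - 1/5y + 3/8 ≠ 0; add h_4 = -3/8x - 1/5y + 3/8 to the basis.

S(f_1,f_3): lcm = x^3y. S = -3/8x^3 - 1/5x^2y - 4/11xy^2 + 3/8x^2 + y.
  leading term x^3: subtract (3/88)·f_3 from -3/8x^3 - 1/5x^2y - 4/11xy^2 + 3/8x^2 + y → -1/5x^2y - 4/11xy^2 + 3/8x^2 + 3/22xy + y - 3/8
  leading term x^2y: subtract (1/40x)·f_1 from -1/5x^2y - 4/11xy^2 + 3/8x^2 + 3/22xy + y - 3/8 → -4/11xy^2 + 3/10x^2 + 53/550xy + 3/40x + y - 3/8
  leading term xy^2: subtract (1/22y)·f_1 from -4/11xy^2 + 3/10x^2 + 53/550xy + 3/40x + y - 3/8 → 3/10x^2 - 1/25xy - 4/55y^2 + 3/40x + 25/22y - 3/8
  leading term x^2: subtract (-4/5x)·h_4 from 3/10x^2 - 1/25xy - 4/55y^2 + 3/40x + 25/22y - 3/8 → -1/5xy - 4/55y^2 + 3/8x + 25/22y - 3/8
  leading term xy: subtract (1/40)·f_1 from -1/5xy - 4/55y^2 + 3/8x + 25/22y - 3/8 → -4/55y^2 + 3/10x + 603/550y - 3/10
  leading term y^2: no divisor's leading term divides it; move -4/55y^2 to the remainder.
  leading term x: subtract (-4/5)·h_4 from 3/10x + 603/550y - 3/10 → 103/110y
  leading term y: no divisor's leading term divides it; move 103/110y to the remainder.
  remainder -4/55y^2 + 103/110y ≠ 0; add h_5 = -4/55y^2 + 103/110y to the basis.

S(f_2,f_3): lcm = x^3y. S = -4/11xy^2 + y.
  leading term xy^2: subtract (1/22y)·f_1 from -4/11xy^2 + y → -3/22xy - 4/55y^2 + 25/22y
  leading term xy: subtract (3/176)·f_1 from -3/22xy - 4/55y^2 + 25/22y → -4/55y^2 - 9/176x + 61/55y + 9/176
  leading term y^2: subtract (1)·h_5 from -4/55y^2 - 9/176x + 61/55y + 9/176 → -9/176x + 19/110y + 9/176
  leading term x: subtract (3/22)·h_4 from -9/176x + 19/110y + 9/176 → 1/5y
  leading term y: no divisor's leading term divides it; move 1/5y to the remainder.
  remainder 1/5y ≠ 0; add h_6 = 1/5y to the basis.

The other S-polynomials (S(f_1,h_4), S(f_2,h_4), S(f_3,h_4), S(f_1,h_5), S(f_2,h_5), S(f_3,h_5), S(h_4,h_5), S(f_1,h_6), S(f_2,h_6), S(f_3,h_6), S(h_4,h_6), S(h_5,h_6)) all reduce to 0 modulo the current basis, so we have a Gröbner basis.
Inter-reduce: drop elements whose leading term is divisible by another's, tail-reduce, and make monic.
Reduced Gröbner basis: {x - 1, y}.
Label its elements g_1 = x - 1, g_2 = y.

Reduce p = 7xy + 3y^2 + 8y modulo G:
  leading term xy: subtract (7y)·g_1 from 7xy + 3y^2 + 8y → 3y^2 + 15y
  leading term y^2: subtract (3y)·g_2 from 3y^2 + 15y → 15y
  leading term y: subtract (15)·g_2 from 15y → 0
  normal form = 0.
Since the normal form is 0, p ∈ I.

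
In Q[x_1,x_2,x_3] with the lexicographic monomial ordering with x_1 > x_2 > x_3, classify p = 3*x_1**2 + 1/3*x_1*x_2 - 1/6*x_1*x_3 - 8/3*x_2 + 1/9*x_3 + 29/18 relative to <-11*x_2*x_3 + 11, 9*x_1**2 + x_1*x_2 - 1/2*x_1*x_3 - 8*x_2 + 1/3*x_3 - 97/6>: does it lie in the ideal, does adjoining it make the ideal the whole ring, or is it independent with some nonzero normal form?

First compute the reduced Gröbner basis of I by Buchberger's algorithm.
f_1 = -11*x_2*x_3 + 11, LT = x_2*x_3.
f_2 = 9*x_1**2 + x_1*x_2 - 1/2*x_1*x_3 - 8*x_2 + 1/3*x_3 - 97/6, LT = x_1**2.

The S-polynomials (S(f_1,f_2)) all reduce to 0 modulo the current basis, so we have a Gröbner basis.
Inter-reduce: drop elements whose leading term is divisible by another's, tail-reduce, and make monic.
Reduced Gröbner basis: {x_1**2 + 1/9*x_1*x_2 - 1/18*x_1*x_3 - 8/9*x_2 + 1/27*x_3 - 97/54, x_2*x_3 - 1}.
Label its elements g_1 = x_1**2 + 1/9*x_1*x_2 - 1/18*x_1*x_3 - 8/9*x_2 + 1/27*x_3 - 97/54, g_2 = x_2*x_3 - 1.

Reduce p = 3*x_1**2 + 1/3*x_1*x_2 - 1/6*x_1*x_3 - 8/3*x_2 + 1/9*x_3 + 29/18 modulo G:
  leading term x_1**2: subtract (3)·g_1 from 3*x_1**2 + 1/3*x_1*x_2 - 1/6*x_1*x_3 - 8/3*x_2 + 1/9*x_3 + 29/18 → 7
  leading term 1: no divisor's leading term divides it; move 7 to the remainder.
  normal form = 7.
The normal form is nonzero, so p ∉ I. Since p minus its normal form lies in I, I + (p) = I + (r) where r = 7; decide whether this ideal is the whole ring.
Here r = 7 is a nonzero constant, hence a unit: 1 ∈ I + (p), the Gröbner basis of I + (p) is {1}, and the enlarged system has no common solution — adjoining p is inconsistent.

Adjoining 3*x_1**2 + 1/3*x_1*x_2 - 1/6*x_1*x_3 - 8/3*x_2 + 1/9*x_3 + 29/18 makes the ideal the whole ring: the system is inconsistent.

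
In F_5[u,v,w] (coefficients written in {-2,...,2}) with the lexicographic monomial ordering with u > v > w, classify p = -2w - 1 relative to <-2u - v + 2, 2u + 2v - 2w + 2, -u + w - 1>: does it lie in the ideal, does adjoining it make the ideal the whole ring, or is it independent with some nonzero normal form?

-2w - 1 lies in I (it reduces to 0).

First compute the reduced Gröbner basis of I by Buchberger's algorithm.
f_1 = -2u - v + 2, LT = u.
f_2 = 2u + 2v - 2w + 2, LT = u.
f_3 = -u + w - 1, LT = u.

S(f_1,f_2): lcm = u. S = 2v + w - 2.
  leading term v: no divisor's leading term divides it; move 2v to the remainder.
  leading term w: no divisor's leading term divides it; move w to the remainder.
  leading term 1: no divisor's leading term divides it; move -2 to the remainder.
  remainder 2v + w - 2 ≠ 0; add h_4 = 2v + w - 2 to the basis.

S(f_1,f_3): lcm = u. S = -2v + w - 2.
  leading term v: subtract (-1)·h_4 from -2v + w - 2 → 2w + 1
  leading term w: no divisor's leading term divides it; move 2w to the remainder.
  leading term 1: no divisor's leading term divides it; move 1 to the remainder.
  remainder 2w + 1 ≠ 0; add h_5 = 2w + 1 to the basis.

The other S-polynomials (S(f_2,f_3), S(f_1,h_4), S(f_2,h_4), S(f_3,h_4), S(f_1,h_5), S(f_2,h_5), S(f_3,h_5), S(h_4,h_5)) all reduce to 0 modulo the current basis, so we have a Gröbner basis.
Inter-reduce: drop elements whose leading term is divisible by another's, tail-reduce, and make monic.
Reduced Gröbner basis: {u - 1, v, w - 2}.
Label its elements g_1 = u - 1, g_2 = v, g_3 = w - 2.

Reduce p = -2w - 1 modulo G:
  leading term w: subtract (-2)·g_3 from -2w - 1 → 0
  normal form = 0.
Since the normal form is 0, p ∈ I.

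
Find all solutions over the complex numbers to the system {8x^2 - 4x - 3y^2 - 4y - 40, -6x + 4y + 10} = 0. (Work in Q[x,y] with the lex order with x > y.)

{(-13, -22), (3, 2)}

Compute a lex Gröbner basis by Buchberger's algorithm.
f_1 = 8x^2 - 4x - 3y^2 - 4y - 40, LT = x^2.
f_2 = -6x + 4y + 10, LT = x.

S(f_1,f_2): lcm = x^2. S = 2/3xy + 7/6x - 3/8y^2 - 1/2y - 5.
  leading term xy: subtract (-1/9y)·f_2 from 2/3xy + 7/6x - 3/8y^2 - 1/2y - 5 → 7/6x + 5/72y^2 + 11/18y - 5
  leading term x: subtract (-7/36)·f_2 from 7/6x + 5/72y^2 + 11/18y - 5 → 5/72y^2 + 25/18y - 55/18
  leading term y^2: no divisor's leading term divides it; move 5/72y^2 to the remainder.
  leading term y: no divisor's leading term divides it; move 25/18y to the remainder.
  leading term 1: no divisor's leading term divides it; move -55/18 to the remainder.
  remainder 5/72y^2 + 25/18y - 55/18 ≠ 0; add h_3 = 5/72y^2 + 25/18y - 55/18 to the basis.

The other S-polynomials (S(f_1,h_3), S(f_2,h_3)) all reduce to 0 modulo the current basis, so we have a Gröbner basis.
Inter-reduce: drop elements whose leading term is divisible by another's, tail-reduce, and make monic.
Reduced Gröbner basis: {x - 2/3y - 5/3, y^2 + 20y - 44}.

The lex basis is triangular: the last element involves only y. Solving y^2 + 20y - 44 = 0 gives y ∈ {-22, 2}; substituting each value into the earlier elements determines the remaining variables.
  y = -22: the earlier basis element becomes x + 13 = 0, giving x = -13 — point (-13, -22).
  y = 2: the earlier basis element becomes x - 3 = 0, giving x = 3 — point (3, 2).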